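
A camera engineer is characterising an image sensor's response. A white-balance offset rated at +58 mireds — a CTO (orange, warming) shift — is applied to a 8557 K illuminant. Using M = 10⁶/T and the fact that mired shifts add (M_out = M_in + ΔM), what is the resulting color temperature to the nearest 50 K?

5700 K

M_in = 10⁶/8557 = 116.86 mireds.
M_out = 116.86 + (+58) = 174.86 mireds.
T_out = 10⁶/174.86 = 5718.8 K → 5700 K.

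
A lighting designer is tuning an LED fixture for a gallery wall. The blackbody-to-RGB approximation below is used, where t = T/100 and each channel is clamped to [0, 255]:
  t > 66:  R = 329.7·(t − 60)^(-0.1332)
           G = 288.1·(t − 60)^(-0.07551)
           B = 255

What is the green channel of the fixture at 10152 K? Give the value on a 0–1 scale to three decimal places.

t = 10152/100 = 101.52; the t > 66 branch applies.
G = 288.1·(101.52 − 60)^(-0.07551) = 288.1·41.52^(-0.07551) = 288.1·0.75475 = 217.445.
On a 0–1 scale: 217.445/255 = 0.8527 → 0.853.

0.853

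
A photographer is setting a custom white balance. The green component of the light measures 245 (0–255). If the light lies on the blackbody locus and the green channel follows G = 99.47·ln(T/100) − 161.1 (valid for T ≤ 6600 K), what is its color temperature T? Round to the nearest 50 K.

ln t = (245 + 161.1) / 99.47 = 4.0826.
t = e^4.0826 = 59.302.
T = 100·t = 5930 K → 5950 K to the nearest 50 K.

5950 K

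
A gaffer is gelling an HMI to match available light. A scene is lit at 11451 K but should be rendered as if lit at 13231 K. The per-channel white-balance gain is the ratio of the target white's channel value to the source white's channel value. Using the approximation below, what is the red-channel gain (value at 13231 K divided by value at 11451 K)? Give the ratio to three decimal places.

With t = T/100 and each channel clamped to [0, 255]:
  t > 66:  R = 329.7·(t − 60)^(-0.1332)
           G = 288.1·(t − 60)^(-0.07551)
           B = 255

At 11451 K (t = 114.51):
  R = 329.7·(114.51 − 60)^(-0.1332) = 329.7·54.51^(-0.1332) = 329.7·0.58709 = 193.562.
At 13231 K (t = 132.31):
  R = 329.7·(132.31 − 60)^(-0.1332) = 329.7·72.31^(-0.1332) = 329.7·0.56540 = 186.412.
Gain = 186.412 / 193.562 = 0.9631 → 0.963.

0.963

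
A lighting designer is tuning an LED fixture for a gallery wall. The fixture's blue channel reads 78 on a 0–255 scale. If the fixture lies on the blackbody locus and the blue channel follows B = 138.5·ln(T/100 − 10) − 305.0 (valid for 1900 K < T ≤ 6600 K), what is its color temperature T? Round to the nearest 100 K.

2600 K

ln(t − 10) = (78 + 305.0) / 138.5 = 2.7653.
t − 10 = e^2.7653 = 15.884, so t = 25.884.
T = 100·t = 2588 K → 2600 K to the nearest 100 K.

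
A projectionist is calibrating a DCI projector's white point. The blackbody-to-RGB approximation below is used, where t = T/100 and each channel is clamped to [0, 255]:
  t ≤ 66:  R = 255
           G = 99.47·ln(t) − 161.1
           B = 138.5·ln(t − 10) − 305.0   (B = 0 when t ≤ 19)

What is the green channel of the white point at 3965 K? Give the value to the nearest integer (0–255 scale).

t = 3965/100 = 39.65; the t ≤ 66 branch applies.
G = 99.47·ln 39.65 − 161.1 = 99.47·3.6801 − 161.1 = 204.959.
Rounded: 205.

205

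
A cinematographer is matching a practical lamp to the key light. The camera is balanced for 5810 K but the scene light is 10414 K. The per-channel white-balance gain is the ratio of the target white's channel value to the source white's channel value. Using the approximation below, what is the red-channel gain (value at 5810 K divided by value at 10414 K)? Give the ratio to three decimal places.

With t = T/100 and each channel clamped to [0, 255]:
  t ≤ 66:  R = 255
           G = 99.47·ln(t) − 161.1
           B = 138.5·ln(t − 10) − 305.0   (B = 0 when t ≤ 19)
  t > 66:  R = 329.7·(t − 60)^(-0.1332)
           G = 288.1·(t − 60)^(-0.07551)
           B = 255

At 10414 K (t = 104.14):
  R = 329.7·(104.14 − 60)^(-0.1332) = 329.7·44.14^(-0.1332) = 329.7·0.60382 = 199.080.
At 5810 K (t = 58.1):
  R = 255 by definition for t ≤ 66.
Gain = 255.000 / 199.080 = 1.2809 → 1.281.

1.281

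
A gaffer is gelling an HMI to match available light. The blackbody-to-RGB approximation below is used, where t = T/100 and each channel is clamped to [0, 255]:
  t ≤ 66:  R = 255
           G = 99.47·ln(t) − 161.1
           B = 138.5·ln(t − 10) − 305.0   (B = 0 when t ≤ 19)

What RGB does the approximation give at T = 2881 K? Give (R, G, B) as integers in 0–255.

t = 2881/100 = 28.81; the t ≤ 66 branch applies.
R = 255 by definition for t ≤ 66.
G = 99.47·ln 28.81 − 161.1 = 99.47·3.3607 − 161.1 = 173.191.
B = 138.5·ln(28.81 − 10) − 305.0 = 138.5·ln 18.81 − 305.0 = 138.5·2.9344 − 305.0 = 101.413.
Rounded: (255, 173, 101).

(255, 173, 101)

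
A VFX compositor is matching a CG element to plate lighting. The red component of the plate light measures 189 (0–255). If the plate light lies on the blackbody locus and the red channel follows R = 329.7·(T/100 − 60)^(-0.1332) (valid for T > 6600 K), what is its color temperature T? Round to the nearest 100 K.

(t − 60)^(-0.1332) = 189/329.7 = 0.57325.
t − 60 = 0.57325^(1/-0.1332) = 0.57325^(-7.508) = 65.199, so t = 125.199.
T = 100·t = 12520 K → 12500 K to the nearest 100 K.

12500 K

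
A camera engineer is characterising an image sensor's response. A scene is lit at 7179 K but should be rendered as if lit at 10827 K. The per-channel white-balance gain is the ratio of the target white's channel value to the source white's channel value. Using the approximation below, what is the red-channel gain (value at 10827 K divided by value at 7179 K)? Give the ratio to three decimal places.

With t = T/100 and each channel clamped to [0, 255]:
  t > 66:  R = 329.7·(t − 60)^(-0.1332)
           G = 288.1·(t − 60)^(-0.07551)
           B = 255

At 7179 K (t = 71.79):
  R = 329.7·(71.79 − 60)^(-0.1332) = 329.7·11.79^(-0.1332) = 329.7·0.71990 = 237.352.
At 10827 K (t = 108.27):
  R = 329.7·(108.27 − 60)^(-0.1332) = 329.7·48.27^(-0.1332) = 329.7·0.59667 = 196.722.
Gain = 196.722 / 237.352 = 0.8288 → 0.829.

0.829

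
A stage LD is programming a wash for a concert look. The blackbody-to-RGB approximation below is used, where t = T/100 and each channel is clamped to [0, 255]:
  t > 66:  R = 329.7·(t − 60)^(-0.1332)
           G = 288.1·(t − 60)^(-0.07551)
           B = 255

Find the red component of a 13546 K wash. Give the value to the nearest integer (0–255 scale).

t = 13546/100 = 135.46; the t > 66 branch applies.
R = 329.7·(135.46 − 60)^(-0.1332) = 329.7·75.46^(-0.1332) = 329.7·0.56220 = 185.356.
Rounded: 185.

185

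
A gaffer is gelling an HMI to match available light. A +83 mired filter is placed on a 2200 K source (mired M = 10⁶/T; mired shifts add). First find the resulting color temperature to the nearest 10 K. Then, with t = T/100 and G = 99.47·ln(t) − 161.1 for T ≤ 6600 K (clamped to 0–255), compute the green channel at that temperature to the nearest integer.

M_in = 10⁶/2200 = 454.55; M_out = 454.55 + (+83) = 537.55.
T_out = 10⁶/537.55 = 1860.3 K → 1860 K; t = 18.6.
G = 99.47·ln 18.6 − 161.1 = 99.47·2.9232 − 161.1 = 129.667.
Rounded: 130.

130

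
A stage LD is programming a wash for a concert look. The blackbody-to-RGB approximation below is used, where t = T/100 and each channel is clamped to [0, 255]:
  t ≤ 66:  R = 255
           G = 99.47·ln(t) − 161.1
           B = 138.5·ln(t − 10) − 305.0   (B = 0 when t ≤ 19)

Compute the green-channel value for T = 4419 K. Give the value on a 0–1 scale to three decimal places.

0.846

t = 4419/100 = 44.19; the t ≤ 66 branch applies.
G = 99.47·ln 44.19 − 161.1 = 99.47·3.7885 − 161.1 = 215.742.
On a 0–1 scale: 215.742/255 = 0.8460 → 0.846.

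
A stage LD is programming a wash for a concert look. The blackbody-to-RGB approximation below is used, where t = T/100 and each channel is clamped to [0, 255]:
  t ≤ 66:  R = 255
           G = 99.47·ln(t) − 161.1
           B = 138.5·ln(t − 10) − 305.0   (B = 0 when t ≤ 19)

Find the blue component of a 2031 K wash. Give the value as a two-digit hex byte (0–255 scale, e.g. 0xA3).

t = 2031/100 = 20.31; the t ≤ 66 branch applies.
B = 138.5·ln(20.31 − 10) − 305.0 = 138.5·ln 10.31 − 305.0 = 138.5·2.3331 − 305.0 = 18.136.
Rounded: 18; in hex, 0x12.

0x12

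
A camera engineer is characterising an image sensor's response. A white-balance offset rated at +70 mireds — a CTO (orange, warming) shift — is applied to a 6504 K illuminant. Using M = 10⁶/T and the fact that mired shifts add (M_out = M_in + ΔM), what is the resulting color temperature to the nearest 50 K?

M_in = 10⁶/6504 = 153.75 mireds.
M_out = 153.75 + (+70) = 223.75 mireds.
T_out = 10⁶/223.75 = 4469.2 K → 4450 K.

4450 K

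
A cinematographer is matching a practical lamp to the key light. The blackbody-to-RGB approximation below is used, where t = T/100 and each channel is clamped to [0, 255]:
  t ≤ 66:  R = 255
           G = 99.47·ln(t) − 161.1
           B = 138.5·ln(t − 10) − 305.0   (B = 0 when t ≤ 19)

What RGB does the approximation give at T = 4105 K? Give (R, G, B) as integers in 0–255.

(255, 208, 171)

t = 4105/100 = 41.05; the t ≤ 66 branch applies.
R = 255 by definition for t ≤ 66.
G = 99.47·ln 41.05 − 161.1 = 99.47·3.7148 − 161.1 = 208.410.
B = 138.5·ln(41.05 − 10) − 305.0 = 138.5·ln 31.05 − 305.0 = 138.5·3.4356 − 305.0 = 170.830.
Rounded: (255, 208, 171).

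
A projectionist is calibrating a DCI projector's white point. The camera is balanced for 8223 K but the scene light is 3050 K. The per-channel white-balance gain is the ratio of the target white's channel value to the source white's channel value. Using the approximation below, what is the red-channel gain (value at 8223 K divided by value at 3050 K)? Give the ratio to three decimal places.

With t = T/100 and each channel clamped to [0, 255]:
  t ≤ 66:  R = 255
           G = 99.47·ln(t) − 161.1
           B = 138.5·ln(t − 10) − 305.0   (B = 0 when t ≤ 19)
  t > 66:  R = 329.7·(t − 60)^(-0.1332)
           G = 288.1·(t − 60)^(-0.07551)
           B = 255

At 3050 K (t = 30.5):
  R = 255 by definition for t ≤ 66.
At 8223 K (t = 82.23):
  R = 329.7·(82.23 − 60)^(-0.1332) = 329.7·22.23^(-0.1332) = 329.7·0.66159 = 218.126.
Gain = 218.126 / 255.000 = 0.8554 → 0.855.

0.855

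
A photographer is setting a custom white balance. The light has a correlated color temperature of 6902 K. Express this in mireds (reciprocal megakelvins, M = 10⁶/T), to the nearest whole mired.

145 mireds

M = 10⁶ / 6902 = 144.886 → 145 mireds.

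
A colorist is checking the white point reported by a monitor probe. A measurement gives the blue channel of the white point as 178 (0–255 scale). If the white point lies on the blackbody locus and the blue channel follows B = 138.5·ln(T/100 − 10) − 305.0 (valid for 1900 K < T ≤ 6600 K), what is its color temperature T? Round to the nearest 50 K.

ln(t − 10) = (178 + 305.0) / 138.5 = 3.4874.
t − 10 = e^3.4874 = 32.700, so t = 42.700.
T = 100·t = 4270 K → 4250 K to the nearest 50 K.

4250 K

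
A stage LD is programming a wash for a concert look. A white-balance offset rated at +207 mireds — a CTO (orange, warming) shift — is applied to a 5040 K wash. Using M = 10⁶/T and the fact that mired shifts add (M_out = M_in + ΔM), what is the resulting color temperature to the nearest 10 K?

M_in = 10⁶/5040 = 198.41 mireds.
M_out = 198.41 + (+207) = 405.41 mireds.
T_out = 10⁶/405.41 = 2466.6 K → 2470 K.

2470 K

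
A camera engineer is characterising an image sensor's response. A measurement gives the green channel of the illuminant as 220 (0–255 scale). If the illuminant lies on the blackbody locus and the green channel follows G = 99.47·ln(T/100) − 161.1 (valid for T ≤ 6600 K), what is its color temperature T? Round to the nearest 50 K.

ln t = (220 + 161.1) / 99.47 = 3.8313.
t = e^3.8313 = 46.123.
T = 100·t = 4612 K → 4600 K to the nearest 50 K.

4600 K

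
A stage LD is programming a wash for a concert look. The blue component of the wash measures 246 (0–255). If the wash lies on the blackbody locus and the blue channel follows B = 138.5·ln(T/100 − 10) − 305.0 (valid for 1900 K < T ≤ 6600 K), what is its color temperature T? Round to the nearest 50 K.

ln(t − 10) = (246 + 305.0) / 138.5 = 3.9783.
t − 10 = e^3.9783 = 53.428, so t = 63.428.
T = 100·t = 6343 K → 6350 K to the nearest 50 K.

6350 K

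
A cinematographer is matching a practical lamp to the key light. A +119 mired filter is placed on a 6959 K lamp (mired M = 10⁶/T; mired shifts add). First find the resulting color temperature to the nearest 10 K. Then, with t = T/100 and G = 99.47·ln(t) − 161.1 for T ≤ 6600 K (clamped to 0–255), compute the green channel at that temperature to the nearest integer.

M_in = 10⁶/6959 = 143.70; M_out = 143.70 + (+119) = 262.70.
T_out = 10⁶/262.70 = 3806.6 K → 3810 K; t = 38.1.
G = 99.47·ln 38.1 − 161.1 = 99.47·3.6402 − 161.1 = 200.992.
Rounded: 201.

201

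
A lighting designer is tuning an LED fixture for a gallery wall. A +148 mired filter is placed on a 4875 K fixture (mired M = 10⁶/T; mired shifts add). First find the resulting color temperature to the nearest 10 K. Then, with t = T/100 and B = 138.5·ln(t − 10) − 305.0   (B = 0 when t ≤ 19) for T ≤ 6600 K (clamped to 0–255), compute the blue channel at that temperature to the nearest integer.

M_in = 10⁶/4875 = 205.13; M_out = 205.13 + (+148) = 353.13.
T_out = 10⁶/353.13 = 2831.8 K → 2830 K; t = 28.3.
B = 138.5·ln(28.3 − 10) − 305.0 = 138.5·ln 18.3 − 305.0 = 138.5·2.9069 − 305.0 = 97.606.
Rounded: 98.

98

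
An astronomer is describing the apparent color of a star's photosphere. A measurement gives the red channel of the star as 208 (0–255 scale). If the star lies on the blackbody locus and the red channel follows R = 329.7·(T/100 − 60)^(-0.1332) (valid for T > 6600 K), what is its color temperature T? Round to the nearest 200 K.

(t − 60)^(-0.1332) = 208/329.7 = 0.63088.
t − 60 = 0.63088^(1/-0.1332) = 0.63088^(-7.508) = 31.763, so t = 91.763.
T = 100·t = 9176 K → 9200 K to the nearest 200 K.

9200 K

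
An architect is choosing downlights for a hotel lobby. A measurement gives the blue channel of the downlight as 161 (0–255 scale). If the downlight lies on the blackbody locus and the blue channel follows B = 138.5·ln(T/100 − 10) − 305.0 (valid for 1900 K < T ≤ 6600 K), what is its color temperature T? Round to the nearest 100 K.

ln(t − 10) = (161 + 305.0) / 138.5 = 3.3646.
t − 10 = e^3.3646 = 28.923, so t = 38.923.
T = 100·t = 3892 K → 3900 K to the nearest 100 K.

3900 K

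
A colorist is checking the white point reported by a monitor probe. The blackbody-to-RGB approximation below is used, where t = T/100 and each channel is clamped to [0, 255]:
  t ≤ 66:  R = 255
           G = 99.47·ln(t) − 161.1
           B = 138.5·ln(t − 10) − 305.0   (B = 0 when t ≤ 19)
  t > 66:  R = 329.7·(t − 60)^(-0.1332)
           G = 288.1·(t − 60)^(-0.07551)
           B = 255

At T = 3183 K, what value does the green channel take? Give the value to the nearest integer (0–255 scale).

t = 3183/100 = 31.83; the t ≤ 66 branch applies.
G = 99.47·ln 31.83 − 161.1 = 99.47·3.4604 − 161.1 = 183.107.
Rounded: 183.

183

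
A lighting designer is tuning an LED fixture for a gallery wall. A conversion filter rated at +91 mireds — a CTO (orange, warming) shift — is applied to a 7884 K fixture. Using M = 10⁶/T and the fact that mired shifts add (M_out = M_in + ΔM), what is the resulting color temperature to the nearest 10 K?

M_in = 10⁶/7884 = 126.84 mireds.
M_out = 126.84 + (+91) = 217.84 mireds.
T_out = 10⁶/217.84 = 4590.5 K → 4590 K.

4590 K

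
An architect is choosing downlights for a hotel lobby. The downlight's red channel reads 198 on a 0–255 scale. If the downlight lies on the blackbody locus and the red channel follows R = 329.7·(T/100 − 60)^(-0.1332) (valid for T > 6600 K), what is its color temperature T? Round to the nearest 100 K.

(t − 60)^(-0.1332) = 198/329.7 = 0.60055.
t − 60 = 0.60055^(1/-0.1332) = 0.60055^(-7.508) = 45.980, so t = 105.980.
T = 100·t = 10598 K → 10600 K to the nearest 100 K.

10600 K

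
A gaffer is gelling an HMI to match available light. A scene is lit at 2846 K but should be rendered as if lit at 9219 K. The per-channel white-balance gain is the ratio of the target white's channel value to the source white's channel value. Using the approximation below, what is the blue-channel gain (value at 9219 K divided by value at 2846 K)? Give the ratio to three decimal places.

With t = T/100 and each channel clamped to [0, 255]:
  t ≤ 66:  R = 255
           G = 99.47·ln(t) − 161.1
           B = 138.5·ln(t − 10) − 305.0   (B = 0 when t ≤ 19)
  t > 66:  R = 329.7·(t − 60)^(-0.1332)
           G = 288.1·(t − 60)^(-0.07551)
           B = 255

2.581

At 2846 K (t = 28.46):
  B = 138.5·ln(28.46 − 10) − 305.0 = 138.5·ln 18.46 − 305.0 = 138.5·2.9156 − 305.0 = 98.811.
At 9219 K (t = 92.19):
  B = 255 by definition for t > 66.
Gain = 255.000 / 98.811 = 2.5807 → 2.581.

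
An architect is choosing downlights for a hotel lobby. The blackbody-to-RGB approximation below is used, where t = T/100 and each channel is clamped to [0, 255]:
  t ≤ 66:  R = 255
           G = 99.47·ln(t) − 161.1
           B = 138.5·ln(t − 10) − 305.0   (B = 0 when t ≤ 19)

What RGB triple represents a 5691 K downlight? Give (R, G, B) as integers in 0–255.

t = 5691/100 = 56.91; the t ≤ 66 branch applies.
R = 255 by definition for t ≤ 66.
G = 99.47·ln 56.91 − 161.1 = 99.47·4.0415 − 161.1 = 240.905.
B = 138.5·ln(56.91 − 10) − 305.0 = 138.5·ln 46.91 − 305.0 = 138.5·3.8482 − 305.0 = 227.980.
Rounded: (255, 241, 228).

(255, 241, 228)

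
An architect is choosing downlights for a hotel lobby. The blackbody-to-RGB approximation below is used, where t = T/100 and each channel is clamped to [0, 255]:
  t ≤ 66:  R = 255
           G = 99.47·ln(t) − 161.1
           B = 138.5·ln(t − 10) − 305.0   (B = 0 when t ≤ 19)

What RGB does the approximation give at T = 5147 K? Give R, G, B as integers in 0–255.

t = 5147/100 = 51.47; the t ≤ 66 branch applies.
R = 255 by definition for t ≤ 66.
G = 99.47·ln 51.47 − 161.1 = 99.47·3.9410 − 161.1 = 230.911.
B = 138.5·ln(51.47 − 10) − 305.0 = 138.5·ln 41.47 − 305.0 = 138.5·3.7250 − 305.0 = 210.908.
Rounded: (255, 231, 211).

R=255, G=231, B=211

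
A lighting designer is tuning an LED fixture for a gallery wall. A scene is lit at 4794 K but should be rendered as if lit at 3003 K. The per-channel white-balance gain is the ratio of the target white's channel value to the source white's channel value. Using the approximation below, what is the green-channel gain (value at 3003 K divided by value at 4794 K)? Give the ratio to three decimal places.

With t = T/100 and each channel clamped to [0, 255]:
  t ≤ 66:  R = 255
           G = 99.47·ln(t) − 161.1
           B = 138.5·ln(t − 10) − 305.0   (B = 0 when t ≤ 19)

0.792

At 4794 K (t = 47.94):
  G = 99.47·ln 47.94 − 161.1 = 99.47·3.8700 − 161.1 = 223.844.
At 3003 K (t = 30.03):
  G = 99.47·ln 30.03 − 161.1 = 99.47·3.4022 − 161.1 = 177.317.
Gain = 177.317 / 223.844 = 0.7921 → 0.792.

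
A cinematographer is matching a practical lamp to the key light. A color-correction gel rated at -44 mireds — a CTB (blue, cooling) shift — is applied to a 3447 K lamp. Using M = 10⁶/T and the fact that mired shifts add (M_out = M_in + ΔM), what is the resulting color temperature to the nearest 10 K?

M_in = 10⁶/3447 = 290.11 mireds.
M_out = 290.11 + (-44) = 246.11 mireds.
T_out = 10⁶/246.11 = 4063.3 K → 4060 K.

4060 K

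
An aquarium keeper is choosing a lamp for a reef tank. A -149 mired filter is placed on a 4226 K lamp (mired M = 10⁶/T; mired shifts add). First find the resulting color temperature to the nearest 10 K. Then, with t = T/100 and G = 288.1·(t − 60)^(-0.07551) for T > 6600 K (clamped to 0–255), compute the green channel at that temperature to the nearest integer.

213

M_in = 10⁶/4226 = 236.63; M_out = 236.63 + (-149) = 87.63.
T_out = 10⁶/87.63 = 11411.6 K → 11410 K; t = 114.1.
G = 288.1·(114.1 − 60)^(-0.07551) = 288.1·54.1^(-0.07551) = 288.1·0.73982 = 213.142.
Rounded: 213.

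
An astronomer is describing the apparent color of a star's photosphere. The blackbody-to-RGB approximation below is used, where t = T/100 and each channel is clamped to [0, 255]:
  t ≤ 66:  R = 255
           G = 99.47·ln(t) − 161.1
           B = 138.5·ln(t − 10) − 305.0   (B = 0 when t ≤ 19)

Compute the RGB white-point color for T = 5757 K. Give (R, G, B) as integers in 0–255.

(255, 242, 230)

t = 5757/100 = 57.57; the t ≤ 66 branch applies.
R = 255 by definition for t ≤ 66.
G = 99.47·ln 57.57 − 161.1 = 99.47·4.0530 − 161.1 = 242.052.
B = 138.5·ln(57.57 − 10) − 305.0 = 138.5·ln 47.57 − 305.0 = 138.5·3.8622 − 305.0 = 229.915.
Rounded: (255, 242, 230).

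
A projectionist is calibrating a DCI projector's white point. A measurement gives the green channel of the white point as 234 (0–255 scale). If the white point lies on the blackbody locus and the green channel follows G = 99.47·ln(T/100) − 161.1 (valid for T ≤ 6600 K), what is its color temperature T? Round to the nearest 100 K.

5300 K

ln t = (234 + 161.1) / 99.47 = 3.9721.
t = e^3.9721 = 53.093.
T = 100·t = 5309 K → 5300 K to the nearest 100 K.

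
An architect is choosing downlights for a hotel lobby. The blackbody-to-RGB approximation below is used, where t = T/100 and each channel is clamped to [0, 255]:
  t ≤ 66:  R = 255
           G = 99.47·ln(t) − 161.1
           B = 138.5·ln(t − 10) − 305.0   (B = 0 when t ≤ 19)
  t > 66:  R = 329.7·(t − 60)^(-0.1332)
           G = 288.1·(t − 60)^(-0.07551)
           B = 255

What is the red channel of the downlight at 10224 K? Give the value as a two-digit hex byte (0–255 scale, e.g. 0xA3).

0xC8

t = 10224/100 = 102.24; the t > 66 branch applies.
R = 329.7·(102.24 − 60)^(-0.1332) = 329.7·42.24^(-0.1332) = 329.7·0.60737 = 200.250.
Rounded: 200; in hex, 0xC8.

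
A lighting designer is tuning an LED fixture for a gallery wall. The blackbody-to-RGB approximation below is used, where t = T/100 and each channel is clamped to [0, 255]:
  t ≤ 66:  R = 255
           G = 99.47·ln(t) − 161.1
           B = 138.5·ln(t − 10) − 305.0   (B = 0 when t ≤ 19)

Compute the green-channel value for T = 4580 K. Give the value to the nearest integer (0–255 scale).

219

t = 4580/100 = 45.8; the t ≤ 66 branch applies.
G = 99.47·ln 45.8 − 161.1 = 99.47·3.8243 − 161.1 = 219.302.
Rounded: 219.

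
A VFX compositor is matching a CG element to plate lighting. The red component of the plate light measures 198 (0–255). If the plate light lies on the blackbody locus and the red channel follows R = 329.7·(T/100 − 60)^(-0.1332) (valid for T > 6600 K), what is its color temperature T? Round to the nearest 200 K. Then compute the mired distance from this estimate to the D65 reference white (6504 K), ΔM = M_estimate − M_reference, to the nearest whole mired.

-59 mireds

(t − 60)^(-0.1332) = 198/329.7 = 0.60055.
t − 60 = 0.60055^(1/-0.1332) = 0.60055^(-7.508) = 45.980, so t = 105.980.
T = 100·t = 10598 K → 10600 K to the nearest 200 K.
M_estimate = 10⁶/10600 = 94.34; M_reference = 10⁶/6504 = 153.75.
ΔM = 94.34 − 153.75 = -59.41 → -59 mireds.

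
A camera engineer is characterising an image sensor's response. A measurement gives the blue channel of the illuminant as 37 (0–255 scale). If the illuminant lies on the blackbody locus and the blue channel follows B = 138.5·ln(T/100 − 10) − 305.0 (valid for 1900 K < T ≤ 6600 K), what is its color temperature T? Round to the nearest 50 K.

ln(t − 10) = (37 + 305.0) / 138.5 = 2.4693.
t − 10 = e^2.4693 = 11.814, so t = 21.814.
T = 100·t = 2181 K → 2200 K to the nearest 50 K.

2200 K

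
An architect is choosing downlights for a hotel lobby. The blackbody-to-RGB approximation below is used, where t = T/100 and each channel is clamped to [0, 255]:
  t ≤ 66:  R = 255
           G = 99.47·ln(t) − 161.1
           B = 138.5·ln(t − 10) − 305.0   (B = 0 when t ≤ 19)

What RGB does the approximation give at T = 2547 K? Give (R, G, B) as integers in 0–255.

t = 2547/100 = 25.47; the t ≤ 66 branch applies.
R = 255 by definition for t ≤ 66.
G = 99.47·ln 25.47 − 161.1 = 99.47·3.2375 − 161.1 = 160.934.
B = 138.5·ln(25.47 − 10) − 305.0 = 138.5·ln 15.47 − 305.0 = 138.5·2.7389 − 305.0 = 74.338.
Rounded: (255, 161, 74).

(255, 161, 74)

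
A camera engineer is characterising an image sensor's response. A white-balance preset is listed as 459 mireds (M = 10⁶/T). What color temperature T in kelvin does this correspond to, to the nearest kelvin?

T = 10⁶ / 459 = 2178.65 K → 2179 K.

2179 K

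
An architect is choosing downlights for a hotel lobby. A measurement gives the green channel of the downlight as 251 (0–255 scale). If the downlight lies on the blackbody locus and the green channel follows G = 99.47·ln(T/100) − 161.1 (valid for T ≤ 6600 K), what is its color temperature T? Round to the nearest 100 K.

6300 K

ln t = (251 + 161.1) / 99.47 = 4.1430.
t = e^4.1430 = 62.989.
T = 100·t = 6299 K → 6300 K to the nearest 100 K.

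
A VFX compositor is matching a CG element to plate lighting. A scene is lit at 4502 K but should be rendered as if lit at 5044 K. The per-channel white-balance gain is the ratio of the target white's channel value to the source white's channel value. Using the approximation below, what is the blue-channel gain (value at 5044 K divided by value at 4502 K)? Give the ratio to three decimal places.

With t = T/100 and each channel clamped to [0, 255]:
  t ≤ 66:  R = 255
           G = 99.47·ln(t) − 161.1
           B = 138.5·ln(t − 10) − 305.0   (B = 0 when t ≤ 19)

At 4502 K (t = 45.02):
  B = 138.5·ln(45.02 − 10) − 305.0 = 138.5·ln 35.02 − 305.0 = 138.5·3.5559 − 305.0 = 187.495.
At 5044 K (t = 50.44):
  B = 138.5·ln(50.44 − 10) − 305.0 = 138.5·ln 40.44 − 305.0 = 138.5·3.6998 − 305.0 = 207.425.
Gain = 207.425 / 187.495 = 1.1063 → 1.106.

1.106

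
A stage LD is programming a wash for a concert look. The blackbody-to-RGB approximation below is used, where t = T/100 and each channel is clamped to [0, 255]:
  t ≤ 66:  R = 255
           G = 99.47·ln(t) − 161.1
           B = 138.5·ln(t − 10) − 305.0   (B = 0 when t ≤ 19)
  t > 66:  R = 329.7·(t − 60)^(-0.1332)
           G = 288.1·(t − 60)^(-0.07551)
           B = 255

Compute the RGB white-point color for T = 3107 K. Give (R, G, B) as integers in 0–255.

(255, 181, 117)

t = 3107/100 = 31.07; the t ≤ 66 branch applies.
R = 255 by definition for t ≤ 66.
G = 99.47·ln 31.07 − 161.1 = 99.47·3.4362 − 161.1 = 180.703.
B = 138.5·ln(31.07 − 10) − 305.0 = 138.5·ln 21.07 − 305.0 = 138.5·3.0479 − 305.0 = 117.127.
Rounded: (255, 181, 117).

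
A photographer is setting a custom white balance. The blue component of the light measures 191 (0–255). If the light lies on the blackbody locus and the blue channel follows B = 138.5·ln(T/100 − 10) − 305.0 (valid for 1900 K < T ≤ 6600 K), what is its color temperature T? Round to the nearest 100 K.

ln(t − 10) = (191 + 305.0) / 138.5 = 3.5812.
t − 10 = e^3.5812 = 35.918, so t = 45.918.
T = 100·t = 4592 K → 4600 K to the nearest 100 K.

4600 K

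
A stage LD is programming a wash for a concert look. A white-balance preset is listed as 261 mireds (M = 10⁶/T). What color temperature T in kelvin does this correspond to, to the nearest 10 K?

3830 K

T = 10⁶ / 261 = 3831.42 K → 3830 K.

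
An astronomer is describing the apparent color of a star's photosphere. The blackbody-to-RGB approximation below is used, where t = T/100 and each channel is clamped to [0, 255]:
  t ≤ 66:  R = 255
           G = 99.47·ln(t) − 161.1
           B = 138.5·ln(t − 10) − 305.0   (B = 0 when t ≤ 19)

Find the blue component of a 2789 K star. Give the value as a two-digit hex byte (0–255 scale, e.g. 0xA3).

0x5E

t = 2789/100 = 27.89; the t ≤ 66 branch applies.
B = 138.5·ln(27.89 − 10) − 305.0 = 138.5·ln 17.89 − 305.0 = 138.5·2.8842 − 305.0 = 94.468.
Rounded: 94; in hex, 0x5E.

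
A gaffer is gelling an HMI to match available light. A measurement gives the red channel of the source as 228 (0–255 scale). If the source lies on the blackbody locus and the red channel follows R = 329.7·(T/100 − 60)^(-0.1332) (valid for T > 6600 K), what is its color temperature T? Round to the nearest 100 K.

7600 K

(t − 60)^(-0.1332) = 228/329.7 = 0.69154.
t − 60 = 0.69154^(1/-0.1332) = 0.69154^(-7.508) = 15.943, so t = 75.943.
T = 100·t = 7594 K → 7600 K to the nearest 100 K.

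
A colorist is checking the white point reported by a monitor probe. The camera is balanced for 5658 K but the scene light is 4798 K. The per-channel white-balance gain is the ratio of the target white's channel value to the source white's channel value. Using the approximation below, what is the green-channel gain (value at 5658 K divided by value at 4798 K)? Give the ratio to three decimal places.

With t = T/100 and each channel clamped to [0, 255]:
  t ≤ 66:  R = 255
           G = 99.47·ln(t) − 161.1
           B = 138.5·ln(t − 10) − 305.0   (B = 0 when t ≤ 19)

At 4798 K (t = 47.98):
  G = 99.47·ln 47.98 − 161.1 = 99.47·3.8708 − 161.1 = 223.927.
At 5658 K (t = 56.58):
  G = 99.47·ln 56.58 − 161.1 = 99.47·4.0357 − 161.1 = 240.327.
Gain = 240.327 / 223.927 = 1.0732 → 1.073.

1.073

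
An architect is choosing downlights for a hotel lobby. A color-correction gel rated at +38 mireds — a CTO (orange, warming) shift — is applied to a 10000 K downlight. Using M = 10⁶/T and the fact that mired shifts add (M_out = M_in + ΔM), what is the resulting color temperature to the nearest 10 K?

7250 K

M_in = 10⁶/10000 = 100.00 mireds.
M_out = 100.00 + (+38) = 138.00 mireds.
T_out = 10⁶/138.00 = 7246.4 K → 7250 K.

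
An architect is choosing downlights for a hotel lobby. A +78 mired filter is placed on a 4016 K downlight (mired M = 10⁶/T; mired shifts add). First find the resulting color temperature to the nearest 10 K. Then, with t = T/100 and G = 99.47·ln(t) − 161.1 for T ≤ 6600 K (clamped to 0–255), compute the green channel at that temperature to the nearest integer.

179

M_in = 10⁶/4016 = 249.00; M_out = 249.00 + (+78) = 327.00.
T_out = 10⁶/327.00 = 3058.1 K → 3060 K; t = 30.6.
G = 99.47·ln 30.6 − 161.1 = 99.47·3.4210 − 161.1 = 179.187.
Rounded: 179.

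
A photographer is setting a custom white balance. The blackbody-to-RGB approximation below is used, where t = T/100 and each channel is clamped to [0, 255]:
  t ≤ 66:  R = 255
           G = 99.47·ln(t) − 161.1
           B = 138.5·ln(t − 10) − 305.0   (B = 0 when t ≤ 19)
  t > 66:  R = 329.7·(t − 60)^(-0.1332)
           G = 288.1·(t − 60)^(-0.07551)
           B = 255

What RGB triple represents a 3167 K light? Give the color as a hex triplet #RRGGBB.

#FFB779

t = 3167/100 = 31.67; the t ≤ 66 branch applies.
R = 255 by definition for t ≤ 66.
G = 99.47·ln 31.67 − 161.1 = 99.47·3.4554 − 161.1 = 182.606.
B = 138.5·ln(31.67 − 10) − 305.0 = 138.5·ln 21.67 − 305.0 = 138.5·3.0759 − 305.0 = 121.016.
Rounded: (255, 183, 121).
In hex: #FFB779.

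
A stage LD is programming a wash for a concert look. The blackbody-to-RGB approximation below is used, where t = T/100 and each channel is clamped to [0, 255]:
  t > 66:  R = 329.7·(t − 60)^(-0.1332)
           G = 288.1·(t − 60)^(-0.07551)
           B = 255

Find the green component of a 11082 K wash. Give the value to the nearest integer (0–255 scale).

t = 11082/100 = 110.82; the t > 66 branch applies.
G = 288.1·(110.82 − 60)^(-0.07551) = 288.1·50.82^(-0.07551) = 288.1·0.74332 = 214.151.
Rounded: 214.

214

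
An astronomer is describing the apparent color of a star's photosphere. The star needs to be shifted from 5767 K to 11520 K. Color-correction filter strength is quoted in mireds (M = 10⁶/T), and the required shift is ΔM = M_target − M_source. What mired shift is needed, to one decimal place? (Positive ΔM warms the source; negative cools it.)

-86.6 mireds

M_source = 10⁶/5767 = 173.400; M_target = 10⁶/11520 = 86.806.
ΔM = 86.806 − 173.400 = -86.595 → -86.6 mireds, a cooling shift.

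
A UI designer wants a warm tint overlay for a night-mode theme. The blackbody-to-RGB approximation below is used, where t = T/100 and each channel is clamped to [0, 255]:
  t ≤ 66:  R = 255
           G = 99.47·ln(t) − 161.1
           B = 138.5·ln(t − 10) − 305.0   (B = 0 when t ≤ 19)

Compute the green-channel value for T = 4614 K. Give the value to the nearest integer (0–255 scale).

220

t = 4614/100 = 46.14; the t ≤ 66 branch applies.
G = 99.47·ln 46.14 − 161.1 = 99.47·3.8317 − 161.1 = 220.037.
Rounded: 220.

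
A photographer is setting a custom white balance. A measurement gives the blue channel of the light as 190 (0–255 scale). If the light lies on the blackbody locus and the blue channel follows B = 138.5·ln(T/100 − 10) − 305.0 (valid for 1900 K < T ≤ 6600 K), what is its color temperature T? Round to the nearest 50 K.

ln(t − 10) = (190 + 305.0) / 138.5 = 3.5740.
t − 10 = e^3.5740 = 35.659, so t = 45.659.
T = 100·t = 4566 K → 4550 K to the nearest 50 K.

4550 K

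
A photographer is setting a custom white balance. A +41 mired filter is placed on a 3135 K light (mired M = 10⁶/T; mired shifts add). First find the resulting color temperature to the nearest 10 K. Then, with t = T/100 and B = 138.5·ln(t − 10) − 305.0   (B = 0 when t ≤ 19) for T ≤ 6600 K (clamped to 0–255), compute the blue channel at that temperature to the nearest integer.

94

M_in = 10⁶/3135 = 318.98; M_out = 318.98 + (+41) = 359.98.
T_out = 10⁶/359.98 = 2777.9 K → 2780 K; t = 27.8.
B = 138.5·ln(27.8 − 10) − 305.0 = 138.5·ln 17.8 − 305.0 = 138.5·2.8792 − 305.0 = 93.769.
Rounded: 94.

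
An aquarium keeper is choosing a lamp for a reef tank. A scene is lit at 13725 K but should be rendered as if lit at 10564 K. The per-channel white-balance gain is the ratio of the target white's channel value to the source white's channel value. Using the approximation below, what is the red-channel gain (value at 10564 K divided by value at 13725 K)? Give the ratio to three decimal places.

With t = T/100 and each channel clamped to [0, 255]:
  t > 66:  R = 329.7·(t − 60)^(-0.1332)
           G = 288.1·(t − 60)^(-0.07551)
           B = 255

1.073

At 13725 K (t = 137.25):
  R = 329.7·(137.25 − 60)^(-0.1332) = 329.7·77.25^(-0.1332) = 329.7·0.56044 = 184.778.
At 10564 K (t = 105.64):
  R = 329.7·(105.64 − 60)^(-0.1332) = 329.7·45.64^(-0.1332) = 329.7·0.60114 = 198.196.
Gain = 198.196 / 184.778 = 1.0726 → 1.073.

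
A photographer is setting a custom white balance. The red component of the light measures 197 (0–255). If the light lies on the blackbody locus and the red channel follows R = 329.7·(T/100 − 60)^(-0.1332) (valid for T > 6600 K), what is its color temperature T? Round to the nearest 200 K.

(t − 60)^(-0.1332) = 197/329.7 = 0.59751.
t − 60 = 0.59751^(1/-0.1332) = 0.59751^(-7.508) = 47.761, so t = 107.761.
T = 100·t = 10776 K → 10800 K to the nearest 200 K.

10800 K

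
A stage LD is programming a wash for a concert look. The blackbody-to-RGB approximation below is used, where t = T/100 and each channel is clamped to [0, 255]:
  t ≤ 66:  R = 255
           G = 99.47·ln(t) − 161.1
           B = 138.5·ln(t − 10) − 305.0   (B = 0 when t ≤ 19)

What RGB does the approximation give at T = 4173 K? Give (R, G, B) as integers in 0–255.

t = 4173/100 = 41.73; the t ≤ 66 branch applies.
R = 255 by definition for t ≤ 66.
G = 99.47·ln 41.73 − 161.1 = 99.47·3.7312 − 161.1 = 210.044.
B = 138.5·ln(41.73 − 10) − 305.0 = 138.5·ln 31.73 − 305.0 = 138.5·3.4573 − 305.0 = 173.831.
Rounded: (255, 210, 174).

(255, 210, 174)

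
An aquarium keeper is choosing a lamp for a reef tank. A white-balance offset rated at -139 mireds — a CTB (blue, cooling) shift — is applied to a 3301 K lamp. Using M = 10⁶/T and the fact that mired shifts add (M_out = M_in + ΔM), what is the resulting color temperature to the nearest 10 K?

6100 K

M_in = 10⁶/3301 = 302.94 mireds.
M_out = 302.94 + (-139) = 163.94 mireds.
T_out = 10⁶/163.94 = 6099.8 K → 6100 K.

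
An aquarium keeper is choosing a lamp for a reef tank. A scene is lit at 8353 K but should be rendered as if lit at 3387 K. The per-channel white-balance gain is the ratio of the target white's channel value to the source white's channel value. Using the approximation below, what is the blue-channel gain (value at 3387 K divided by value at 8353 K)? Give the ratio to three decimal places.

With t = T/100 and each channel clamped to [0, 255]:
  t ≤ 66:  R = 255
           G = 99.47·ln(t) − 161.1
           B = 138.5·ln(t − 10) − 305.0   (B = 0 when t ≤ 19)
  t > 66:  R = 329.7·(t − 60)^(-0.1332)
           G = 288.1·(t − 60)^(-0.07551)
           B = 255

At 8353 K (t = 83.53):
  B = 255 by definition for t > 66.
At 3387 K (t = 33.87):
  B = 138.5·ln(33.87 − 10) − 305.0 = 138.5·ln 23.87 − 305.0 = 138.5·3.1726 − 305.0 = 134.408.
Gain = 134.408 / 255.000 = 0.5271 → 0.527.

0.527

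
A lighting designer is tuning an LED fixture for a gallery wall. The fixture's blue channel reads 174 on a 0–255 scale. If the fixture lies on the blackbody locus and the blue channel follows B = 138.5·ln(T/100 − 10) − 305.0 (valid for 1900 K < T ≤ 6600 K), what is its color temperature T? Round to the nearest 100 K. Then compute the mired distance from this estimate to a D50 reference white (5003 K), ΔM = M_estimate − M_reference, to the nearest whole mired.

+38 mireds

ln(t − 10) = (174 + 305.0) / 138.5 = 3.4585.
t − 10 = e^3.4585 = 31.769, so t = 41.769.
T = 100·t = 4177 K → 4200 K to the nearest 100 K.
M_estimate = 10⁶/4200 = 238.10; M_reference = 10⁶/5003 = 199.88.
ΔM = 238.10 − 199.88 = 38.22 → +38 mireds.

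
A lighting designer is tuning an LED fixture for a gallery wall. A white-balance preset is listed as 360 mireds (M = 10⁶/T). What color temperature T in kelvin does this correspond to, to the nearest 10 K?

2780 K

T = 10⁶ / 360 = 2777.78 K → 2780 K.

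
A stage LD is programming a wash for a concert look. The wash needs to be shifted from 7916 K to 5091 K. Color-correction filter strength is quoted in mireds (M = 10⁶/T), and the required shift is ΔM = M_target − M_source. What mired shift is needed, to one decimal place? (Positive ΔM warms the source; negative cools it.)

+70.1 mireds

M_source = 10⁶/7916 = 126.326; M_target = 10⁶/5091 = 196.425.
ΔM = 196.425 − 126.326 = 70.099 → +70.1 mireds, a warming shift.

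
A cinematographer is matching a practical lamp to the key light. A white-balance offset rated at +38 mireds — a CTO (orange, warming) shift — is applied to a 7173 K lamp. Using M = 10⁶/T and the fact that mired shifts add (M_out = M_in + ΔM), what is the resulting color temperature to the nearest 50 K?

5650 K

M_in = 10⁶/7173 = 139.41 mireds.
M_out = 139.41 + (+38) = 177.41 mireds.
T_out = 10⁶/177.41 = 5636.6 K → 5650 K.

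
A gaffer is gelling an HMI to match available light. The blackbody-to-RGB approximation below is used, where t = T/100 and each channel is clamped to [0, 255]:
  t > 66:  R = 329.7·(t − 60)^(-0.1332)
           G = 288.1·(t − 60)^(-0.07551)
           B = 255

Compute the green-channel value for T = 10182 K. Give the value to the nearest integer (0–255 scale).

t = 10182/100 = 101.82; the t > 66 branch applies.
G = 288.1·(101.82 − 60)^(-0.07551) = 288.1·41.82^(-0.07551) = 288.1·0.75434 = 217.326.
Rounded: 217.

217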